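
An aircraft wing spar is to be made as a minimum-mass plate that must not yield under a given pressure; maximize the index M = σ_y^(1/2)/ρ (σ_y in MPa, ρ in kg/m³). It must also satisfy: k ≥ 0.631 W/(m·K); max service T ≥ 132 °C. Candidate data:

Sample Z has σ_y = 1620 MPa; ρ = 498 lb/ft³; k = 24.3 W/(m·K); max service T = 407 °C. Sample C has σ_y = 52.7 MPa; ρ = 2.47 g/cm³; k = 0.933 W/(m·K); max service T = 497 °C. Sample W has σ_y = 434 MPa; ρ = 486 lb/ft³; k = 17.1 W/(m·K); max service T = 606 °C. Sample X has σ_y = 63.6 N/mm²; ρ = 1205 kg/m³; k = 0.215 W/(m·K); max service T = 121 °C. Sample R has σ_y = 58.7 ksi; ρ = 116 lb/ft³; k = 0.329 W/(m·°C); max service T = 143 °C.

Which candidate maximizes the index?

sample Z

Screen on constraints: k ≥ 0.631 W/(m·K); max service T ≥ 132 °C. Survivors: sample Z, sample C, sample W.
After converting to SI:
  sample Z: σ_y = 1620 MPa, ρ = 7977 kg/m³
  sample C: σ_y = 52.70 MPa, ρ = 2470 kg/m³
  sample W: σ_y = 434.0 MPa, ρ = 7785 kg/m³
  sample Z: M = 5.05×10⁻³
  sample C: M = 2.94×10⁻³
  sample W: M = 2.68×10⁻³
Sample Z ranks first.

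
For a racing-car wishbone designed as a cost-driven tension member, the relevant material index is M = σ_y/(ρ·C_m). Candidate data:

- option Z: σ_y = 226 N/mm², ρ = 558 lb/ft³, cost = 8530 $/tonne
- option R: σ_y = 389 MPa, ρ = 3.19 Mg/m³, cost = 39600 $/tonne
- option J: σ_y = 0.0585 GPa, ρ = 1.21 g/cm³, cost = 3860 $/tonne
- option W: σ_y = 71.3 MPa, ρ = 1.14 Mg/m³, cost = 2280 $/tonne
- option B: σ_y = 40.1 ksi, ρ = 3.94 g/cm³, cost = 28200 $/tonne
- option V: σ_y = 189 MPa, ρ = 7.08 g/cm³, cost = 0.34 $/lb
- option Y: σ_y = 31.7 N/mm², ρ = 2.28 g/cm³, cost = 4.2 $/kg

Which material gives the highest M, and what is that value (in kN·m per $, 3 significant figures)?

option V, M = 35.6 kN·m per $

Convert each candidate to consistent units, then evaluate M:
  option Z: σ_y = 226.0 MPa, ρ = 8938 kg/m³, cost = 8.530 $/kg
  option R: σ_y = 389.0 MPa, ρ = 3190 kg/m³, cost = 39.60 $/kg
  option J: σ_y = 58.50 MPa, ρ = 1210 kg/m³, cost = 3.860 $/kg
  option W: σ_y = 71.30 MPa, ρ = 1140 kg/m³, cost = 2.280 $/kg
  option B: σ_y = 276.5 MPa, ρ = 3940 kg/m³, cost = 28.20 $/kg
  option V: σ_y = 189.0 MPa, ρ = 7080 kg/m³, cost = 0.7496 $/kg
  option Y: σ_y = 31.70 MPa, ρ = 2280 kg/m³, cost = 4.200 $/kg
  option V: M = 35.6 kN·m per $
  option W: M = 27.4 kN·m per $
  option J: M = 12.5 kN·m per $
  option Y: M = 3.31 kN·m per $
  option R: M = 3.08 kN·m per $
  option Z: M = 2.96 kN·m per $
  option B: M = 2.49 kN·m per $
Option V ranks first.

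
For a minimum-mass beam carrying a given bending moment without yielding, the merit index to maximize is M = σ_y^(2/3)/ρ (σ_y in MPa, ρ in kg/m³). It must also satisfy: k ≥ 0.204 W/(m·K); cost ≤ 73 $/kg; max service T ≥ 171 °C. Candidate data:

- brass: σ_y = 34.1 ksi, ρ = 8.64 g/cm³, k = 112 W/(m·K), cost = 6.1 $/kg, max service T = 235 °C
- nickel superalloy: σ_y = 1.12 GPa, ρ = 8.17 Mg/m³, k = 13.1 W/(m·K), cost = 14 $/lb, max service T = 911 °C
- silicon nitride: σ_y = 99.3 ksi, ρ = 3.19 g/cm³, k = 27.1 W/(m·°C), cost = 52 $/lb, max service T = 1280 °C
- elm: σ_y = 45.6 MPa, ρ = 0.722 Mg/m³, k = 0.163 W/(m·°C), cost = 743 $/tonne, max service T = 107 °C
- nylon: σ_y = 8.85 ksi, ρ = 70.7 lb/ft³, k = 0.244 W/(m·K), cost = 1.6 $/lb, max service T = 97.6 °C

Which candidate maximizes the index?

Screen on constraints: k ≥ 0.204 W/(m·K); cost ≤ 73 $/kg; max service T ≥ 171 °C. Survivors: brass, nickel superalloy.
Convert each candidate to consistent units, then evaluate M:
  brass: σ_y = 235.1 MPa, ρ = 8640 kg/m³
  nickel superalloy: σ_y = 1120 MPa, ρ = 8170 kg/m³
  nickel superalloy: M = 13.2×10⁻³
  brass: M = 4.41×10⁻³
The maximum is for nickel superalloy.

nickel superalloy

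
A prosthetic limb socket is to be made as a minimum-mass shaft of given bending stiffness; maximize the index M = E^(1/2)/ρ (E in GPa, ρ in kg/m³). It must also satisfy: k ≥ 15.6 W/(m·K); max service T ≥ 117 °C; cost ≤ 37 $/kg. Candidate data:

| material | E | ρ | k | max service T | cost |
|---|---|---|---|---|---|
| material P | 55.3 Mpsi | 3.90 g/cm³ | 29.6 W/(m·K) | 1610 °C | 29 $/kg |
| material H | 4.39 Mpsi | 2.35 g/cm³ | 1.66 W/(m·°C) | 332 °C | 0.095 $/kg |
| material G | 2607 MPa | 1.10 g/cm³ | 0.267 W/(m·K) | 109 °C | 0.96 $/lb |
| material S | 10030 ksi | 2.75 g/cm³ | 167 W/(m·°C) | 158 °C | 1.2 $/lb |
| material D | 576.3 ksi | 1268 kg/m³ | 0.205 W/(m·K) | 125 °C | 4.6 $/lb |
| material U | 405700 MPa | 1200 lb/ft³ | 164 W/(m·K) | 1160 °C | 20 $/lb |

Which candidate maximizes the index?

Screen on constraints: k ≥ 15.6 W/(m·K); max service T ≥ 117 °C; cost ≤ 37 $/kg. Survivors: material P, material S.
Normalizing units and computing the index:
  material P: E = 381.3 GPa, ρ = 3900 kg/m³
  material S: E = 69.15 GPa, ρ = 2750 kg/m³
  material P: M = 5.01×10⁻³
  material S: M = 3.02×10⁻³
Material P ranks first.

material P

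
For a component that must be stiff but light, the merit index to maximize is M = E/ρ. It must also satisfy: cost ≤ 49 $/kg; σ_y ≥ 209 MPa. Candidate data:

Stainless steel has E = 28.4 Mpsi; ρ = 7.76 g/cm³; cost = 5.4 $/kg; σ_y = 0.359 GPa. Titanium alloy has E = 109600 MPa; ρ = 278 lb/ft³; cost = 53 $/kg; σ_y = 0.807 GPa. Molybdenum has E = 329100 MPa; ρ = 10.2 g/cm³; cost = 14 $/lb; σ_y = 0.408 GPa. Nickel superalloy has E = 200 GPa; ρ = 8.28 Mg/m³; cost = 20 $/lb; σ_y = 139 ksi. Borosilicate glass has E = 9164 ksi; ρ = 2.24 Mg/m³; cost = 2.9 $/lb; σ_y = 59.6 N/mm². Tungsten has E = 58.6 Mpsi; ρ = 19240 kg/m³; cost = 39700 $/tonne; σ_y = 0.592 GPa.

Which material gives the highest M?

molybdenum

Screen on constraints: cost ≤ 49 $/kg; σ_y ≥ 209 MPa. Survivors: stainless steel, molybdenum, nickel superalloy, tungsten.
In SI units:
  stainless steel: E = 195.8 GPa, ρ = 7760 kg/m³
  molybdenum: E = 329.1 GPa, ρ = 10200 kg/m³
  nickel superalloy: E = 200.0 GPa, ρ = 8280 kg/m³
  tungsten: E = 404.0 GPa, ρ = 19240 kg/m³
  molybdenum: M = 32.3 MN·m/kg
  stainless steel: M = 25.2 MN·m/kg
  nickel superalloy: M = 24.2 MN·m/kg
  tungsten: M = 21.0 MN·m/kg
Molybdenum has the largest M.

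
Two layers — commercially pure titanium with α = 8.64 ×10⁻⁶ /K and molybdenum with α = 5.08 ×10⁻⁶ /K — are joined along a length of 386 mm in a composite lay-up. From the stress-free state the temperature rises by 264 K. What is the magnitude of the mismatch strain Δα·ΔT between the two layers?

Δα = |8.64 − 5.08|×10⁻⁶/K = 3.56×10⁻⁶/K.
Mismatch strain = Δα·ΔT = 3.56×10⁻⁶ × 264.0 = 9.40×10⁻⁴.

9.40×10⁻⁴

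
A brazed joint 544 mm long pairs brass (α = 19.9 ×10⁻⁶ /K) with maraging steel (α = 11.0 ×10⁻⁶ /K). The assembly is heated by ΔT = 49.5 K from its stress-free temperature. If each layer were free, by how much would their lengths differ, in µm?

240 µm

Δα = |19.9 − 11.0|×10⁻⁶/K = 8.90×10⁻⁶/K.
ΔL_mismatch = Δα·L·ΔT = 8.90×10⁻⁶ × 544.0 mm × 49.5 K = 240 µm.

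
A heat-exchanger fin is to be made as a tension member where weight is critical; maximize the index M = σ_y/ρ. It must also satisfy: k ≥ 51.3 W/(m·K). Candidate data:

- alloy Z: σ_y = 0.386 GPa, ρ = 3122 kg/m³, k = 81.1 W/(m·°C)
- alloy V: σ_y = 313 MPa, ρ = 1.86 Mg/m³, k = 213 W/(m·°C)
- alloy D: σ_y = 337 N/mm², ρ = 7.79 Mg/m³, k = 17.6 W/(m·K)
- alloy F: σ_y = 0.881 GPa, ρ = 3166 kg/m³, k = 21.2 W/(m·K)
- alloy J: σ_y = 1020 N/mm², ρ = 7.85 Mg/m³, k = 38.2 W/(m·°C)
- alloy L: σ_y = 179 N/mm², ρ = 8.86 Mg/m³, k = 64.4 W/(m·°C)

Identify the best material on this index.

alloy V

Screen on constraints: k ≥ 51.3 W/(m·K). Survivors: alloy Z, alloy V, alloy L.
Convert each candidate to consistent units, then evaluate M:
  alloy Z: σ_y = 386.0 MPa, ρ = 3122 kg/m³
  alloy V: σ_y = 313.0 MPa, ρ = 1860 kg/m³
  alloy L: σ_y = 179.0 MPa, ρ = 8860 kg/m³
  alloy V: M = 168 kN·m/kg
  alloy Z: M = 124 kN·m/kg
  alloy L: M = 20.2 kN·m/kg
Highest index: alloy V.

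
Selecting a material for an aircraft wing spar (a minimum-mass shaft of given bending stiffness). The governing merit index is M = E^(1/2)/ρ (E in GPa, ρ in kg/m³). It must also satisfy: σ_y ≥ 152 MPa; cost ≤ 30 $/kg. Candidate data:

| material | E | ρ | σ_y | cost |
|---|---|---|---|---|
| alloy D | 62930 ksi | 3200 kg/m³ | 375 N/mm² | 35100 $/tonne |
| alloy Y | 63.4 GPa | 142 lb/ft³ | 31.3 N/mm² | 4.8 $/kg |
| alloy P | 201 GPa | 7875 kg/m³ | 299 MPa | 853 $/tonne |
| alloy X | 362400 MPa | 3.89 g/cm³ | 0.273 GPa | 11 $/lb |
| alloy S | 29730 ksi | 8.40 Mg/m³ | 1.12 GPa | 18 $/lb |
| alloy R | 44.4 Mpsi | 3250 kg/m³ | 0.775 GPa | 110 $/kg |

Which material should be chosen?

Screen on constraints: σ_y ≥ 152 MPa; cost ≤ 30 $/kg. Survivors: alloy P, alloy X.
Normalizing units and computing the index:
  alloy P: E = 201.0 GPa, ρ = 7875 kg/m³
  alloy X: E = 362.4 GPa, ρ = 3890 kg/m³
  alloy X: M = 4.89×10⁻³
  alloy P: M = 1.80×10⁻³
The maximum is for alloy X.

alloy X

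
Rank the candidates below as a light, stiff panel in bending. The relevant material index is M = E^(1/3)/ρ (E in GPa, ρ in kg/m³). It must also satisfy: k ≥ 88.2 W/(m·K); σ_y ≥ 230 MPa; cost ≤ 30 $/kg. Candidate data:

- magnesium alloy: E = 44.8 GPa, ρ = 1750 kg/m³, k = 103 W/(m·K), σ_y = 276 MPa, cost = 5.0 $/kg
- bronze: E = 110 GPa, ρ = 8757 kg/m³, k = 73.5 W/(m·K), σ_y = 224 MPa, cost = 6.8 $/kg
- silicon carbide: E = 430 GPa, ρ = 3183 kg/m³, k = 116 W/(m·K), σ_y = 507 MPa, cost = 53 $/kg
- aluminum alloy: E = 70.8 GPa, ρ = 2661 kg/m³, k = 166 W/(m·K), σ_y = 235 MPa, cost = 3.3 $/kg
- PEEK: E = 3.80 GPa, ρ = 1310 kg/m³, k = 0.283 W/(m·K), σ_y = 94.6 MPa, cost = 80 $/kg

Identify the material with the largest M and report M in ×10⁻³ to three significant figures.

magnesium alloy, M = 2.03×10⁻³

Screen on constraints: k ≥ 88.2 W/(m·K); σ_y ≥ 230 MPa; cost ≤ 30 $/kg. Survivors: magnesium alloy, aluminum alloy.
Per-candidate index values:
  magnesium alloy: M = 2.03×10⁻³
  aluminum alloy: M = 1.55×10⁻³
Magnesium alloy has the largest M.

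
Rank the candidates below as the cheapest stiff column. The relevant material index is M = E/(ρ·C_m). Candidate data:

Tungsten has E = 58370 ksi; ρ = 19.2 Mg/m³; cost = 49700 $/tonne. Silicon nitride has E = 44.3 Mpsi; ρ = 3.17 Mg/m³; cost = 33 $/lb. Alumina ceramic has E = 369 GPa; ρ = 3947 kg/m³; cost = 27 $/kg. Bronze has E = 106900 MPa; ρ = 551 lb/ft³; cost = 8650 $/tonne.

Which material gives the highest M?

After converting to SI:
  tungsten: E = 402.4 GPa, ρ = 19200 kg/m³, cost = 49.70 $/kg
  silicon nitride: E = 305.4 GPa, ρ = 3170 kg/m³, cost = 72.75 $/kg
  alumina ceramic: E = 369.0 GPa, ρ = 3947 kg/m³, cost = 27.00 $/kg
  bronze: E = 106.9 GPa, ρ = 8826 kg/m³, cost = 8.650 $/kg
  alumina ceramic: M = 3.46 MN·m per $
  bronze: M = 1.40 MN·m per $
  silicon nitride: M = 1.32 MN·m per $
  tungsten: M = 0.422 MN·m per $
Alumina ceramic has the largest M.

alumina ceramic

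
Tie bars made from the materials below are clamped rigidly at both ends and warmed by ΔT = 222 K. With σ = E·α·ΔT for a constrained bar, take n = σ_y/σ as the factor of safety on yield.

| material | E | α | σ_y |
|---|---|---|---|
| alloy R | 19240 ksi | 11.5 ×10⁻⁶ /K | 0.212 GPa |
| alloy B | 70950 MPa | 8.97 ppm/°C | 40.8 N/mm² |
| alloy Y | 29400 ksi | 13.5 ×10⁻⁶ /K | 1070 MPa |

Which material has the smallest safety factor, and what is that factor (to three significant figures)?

In consistent units (E in GPa, α in ×10⁻⁶/K, σ_y in MPa):
  alloy R: E = 132.7, α = 11.5, σ_y = 212.0 → σ = 339 MPa, n = 0.626
  alloy B: E = 70.95, α = 8.97, σ_y = 40.80 → σ = 141 MPa, n = 0.289
  alloy Y: E = 202.7, α = 13.5, σ_y = 1070 → σ = 608 MPa, n = 1.76
The minimum is alloy B at n = 0.289.

alloy B, n = 0.289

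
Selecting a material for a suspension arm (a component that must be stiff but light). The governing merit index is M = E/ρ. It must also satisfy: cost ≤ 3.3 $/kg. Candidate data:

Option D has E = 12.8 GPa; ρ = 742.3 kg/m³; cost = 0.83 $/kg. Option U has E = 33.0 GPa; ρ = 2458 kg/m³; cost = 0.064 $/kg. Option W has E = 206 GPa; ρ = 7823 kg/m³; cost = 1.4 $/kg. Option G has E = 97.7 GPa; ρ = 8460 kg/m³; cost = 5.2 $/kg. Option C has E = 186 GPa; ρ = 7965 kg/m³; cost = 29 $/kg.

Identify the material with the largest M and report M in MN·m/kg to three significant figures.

Screen on constraints: cost ≤ 3.3 $/kg. Survivors: option D, option U, option W.
Computing M directly (units already consistent):
  option W: M = 26.3 MN·m/kg
  option D: M = 17.2 MN·m/kg
  option U: M = 13.4 MN·m/kg
Highest index: option W.

option W, M = 26.3 MN·m/kg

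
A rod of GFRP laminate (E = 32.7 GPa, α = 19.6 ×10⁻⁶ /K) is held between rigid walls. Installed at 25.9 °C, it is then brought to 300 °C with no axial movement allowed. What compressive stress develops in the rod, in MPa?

ΔT = 274.1 K. Constrained thermal stress σ = E·α·ΔT = 32.70×10³ MPa × 19.6×10⁻⁶ × 274.1 = 176 MPa (compressive).

176 MPa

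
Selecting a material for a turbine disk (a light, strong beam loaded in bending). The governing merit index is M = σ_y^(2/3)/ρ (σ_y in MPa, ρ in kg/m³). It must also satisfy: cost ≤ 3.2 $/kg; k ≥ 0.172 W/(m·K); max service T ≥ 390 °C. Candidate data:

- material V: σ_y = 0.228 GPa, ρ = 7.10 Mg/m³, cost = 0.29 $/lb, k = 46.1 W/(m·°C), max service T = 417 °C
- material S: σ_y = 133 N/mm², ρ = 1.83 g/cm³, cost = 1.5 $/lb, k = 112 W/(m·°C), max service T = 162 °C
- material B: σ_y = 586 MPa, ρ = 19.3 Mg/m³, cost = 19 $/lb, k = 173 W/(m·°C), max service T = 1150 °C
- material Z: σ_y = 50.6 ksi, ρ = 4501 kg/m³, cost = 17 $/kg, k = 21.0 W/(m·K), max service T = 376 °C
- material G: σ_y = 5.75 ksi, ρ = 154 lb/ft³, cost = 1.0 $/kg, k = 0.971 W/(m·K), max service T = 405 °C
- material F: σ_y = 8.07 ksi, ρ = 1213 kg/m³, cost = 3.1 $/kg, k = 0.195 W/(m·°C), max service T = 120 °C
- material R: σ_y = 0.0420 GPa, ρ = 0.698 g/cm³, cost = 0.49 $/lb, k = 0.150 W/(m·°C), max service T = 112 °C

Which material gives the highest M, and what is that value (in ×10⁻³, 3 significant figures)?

material V, M = 5.26×10⁻³

Screen on constraints: cost ≤ 3.2 $/kg; k ≥ 0.172 W/(m·K); max service T ≥ 390 °C. Survivors: material V, material G.
In SI units:
  material V: σ_y = 228.0 MPa, ρ = 7100 kg/m³
  material G: σ_y = 39.64 MPa, ρ = 2467 kg/m³
  material V: M = 5.26×10⁻³
  material G: M = 4.71×10⁻³
The maximum is for material V.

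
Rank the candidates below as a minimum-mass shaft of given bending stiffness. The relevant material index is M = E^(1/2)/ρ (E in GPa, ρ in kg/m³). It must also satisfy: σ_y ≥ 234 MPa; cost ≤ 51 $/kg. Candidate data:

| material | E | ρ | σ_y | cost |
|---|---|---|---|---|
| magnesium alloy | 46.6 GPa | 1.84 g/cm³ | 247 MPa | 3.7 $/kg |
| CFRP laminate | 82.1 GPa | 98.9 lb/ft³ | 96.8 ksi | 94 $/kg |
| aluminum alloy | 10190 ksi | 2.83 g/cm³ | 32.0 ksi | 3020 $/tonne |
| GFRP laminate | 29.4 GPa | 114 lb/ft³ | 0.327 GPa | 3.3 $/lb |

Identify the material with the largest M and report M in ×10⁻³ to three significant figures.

Screen on constraints: σ_y ≥ 234 MPa; cost ≤ 51 $/kg. Survivors: magnesium alloy, GFRP laminate.
Convert each candidate to consistent units, then evaluate M:
  magnesium alloy: E = 46.60 GPa, ρ = 1840 kg/m³
  GFRP laminate: E = 29.40 GPa, ρ = 1826 kg/m³
  magnesium alloy: M = 3.71×10⁻³
  GFRP laminate: M = 2.97×10⁻³
Magnesium alloy ranks first.

magnesium alloy, M = 3.71×10⁻³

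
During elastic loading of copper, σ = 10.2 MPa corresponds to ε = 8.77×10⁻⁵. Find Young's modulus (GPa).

E = σ/ε = 10.2 MPa / 8.77×10⁻⁵ = 116300 MPa = 116 GPa.

116 GPa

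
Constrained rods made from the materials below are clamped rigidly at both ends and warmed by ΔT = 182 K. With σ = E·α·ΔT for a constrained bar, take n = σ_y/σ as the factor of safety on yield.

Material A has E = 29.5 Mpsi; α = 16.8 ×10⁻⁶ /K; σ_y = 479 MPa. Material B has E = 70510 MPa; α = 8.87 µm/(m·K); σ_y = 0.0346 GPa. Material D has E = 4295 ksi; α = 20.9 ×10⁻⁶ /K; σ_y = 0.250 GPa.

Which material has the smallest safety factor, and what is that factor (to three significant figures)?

Converting E to GPa, α to ×10⁻⁶/K, σ_y to MPa, then σ and n for each:
  material A: E = 203.4, α = 16.8, σ_y = 479.0 → σ = 622 MPa, n = 0.770
  material B: E = 70.51, α = 8.87, σ_y = 34.60 → σ = 114 MPa, n = 0.304
  material D: E = 29.61, α = 20.9, σ_y = 250.0 → σ = 113 MPa, n = 2.22
The minimum is material B at n = 0.304.

material B, n = 0.304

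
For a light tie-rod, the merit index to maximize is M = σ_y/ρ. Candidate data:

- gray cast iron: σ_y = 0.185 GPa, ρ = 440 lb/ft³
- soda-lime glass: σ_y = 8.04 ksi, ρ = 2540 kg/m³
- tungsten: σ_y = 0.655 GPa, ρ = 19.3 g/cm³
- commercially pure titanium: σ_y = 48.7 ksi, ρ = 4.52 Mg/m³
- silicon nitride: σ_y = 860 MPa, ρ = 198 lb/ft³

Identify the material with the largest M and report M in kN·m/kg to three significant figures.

In SI units:
  gray cast iron: σ_y = 185.0 MPa, ρ = 7048 kg/m³
  soda-lime glass: σ_y = 55.43 MPa, ρ = 2540 kg/m³
  tungsten: σ_y = 655.0 MPa, ρ = 19300 kg/m³
  commercially pure titanium: σ_y = 335.8 MPa, ρ = 4520 kg/m³
  silicon nitride: σ_y = 860.0 MPa, ρ = 3172 kg/m³
  silicon nitride: M = 271 kN·m/kg
  commercially pure titanium: M = 74.3 kN·m/kg
  tungsten: M = 33.9 kN·m/kg
  gray cast iron: M = 26.2 kN·m/kg
  soda-lime glass: M = 21.8 kN·m/kg
Silicon nitride ranks first.

silicon nitride, M = 271 kN·m/kg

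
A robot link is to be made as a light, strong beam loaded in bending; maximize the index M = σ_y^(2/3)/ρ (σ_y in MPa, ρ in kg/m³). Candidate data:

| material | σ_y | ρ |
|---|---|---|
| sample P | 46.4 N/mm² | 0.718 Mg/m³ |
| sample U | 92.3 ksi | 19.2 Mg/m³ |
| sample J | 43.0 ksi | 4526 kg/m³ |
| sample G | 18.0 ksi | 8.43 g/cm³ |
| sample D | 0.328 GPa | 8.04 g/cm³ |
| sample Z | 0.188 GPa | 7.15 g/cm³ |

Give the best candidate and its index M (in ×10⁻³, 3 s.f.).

sample P, M = 18.0×10⁻³

Normalizing units and computing the index:
  sample P: σ_y = 46.40 MPa, ρ = 718.0 kg/m³
  sample U: σ_y = 636.4 MPa, ρ = 19200 kg/m³
  sample J: σ_y = 296.5 MPa, ρ = 4526 kg/m³
  sample G: σ_y = 124.1 MPa, ρ = 8430 kg/m³
  sample D: σ_y = 328.0 MPa, ρ = 8040 kg/m³
  sample Z: σ_y = 188.0 MPa, ρ = 7150 kg/m³
  sample P: M = 18.0×10⁻³
  sample J: M = 9.82×10⁻³
  sample D: M = 5.92×10⁻³
  sample Z: M = 4.59×10⁻³
  sample U: M = 3.85×10⁻³
  sample G: M = 2.95×10⁻³
Sample P has the largest M.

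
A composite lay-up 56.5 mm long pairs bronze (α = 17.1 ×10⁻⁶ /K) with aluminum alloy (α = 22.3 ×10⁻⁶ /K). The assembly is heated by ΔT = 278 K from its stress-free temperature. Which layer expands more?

aluminum alloy

α(bronze) = 17.1×10⁻⁶/K vs α(aluminum alloy) = 22.3×10⁻⁶/K.
Higher α expands more for the same ΔT: aluminum alloy.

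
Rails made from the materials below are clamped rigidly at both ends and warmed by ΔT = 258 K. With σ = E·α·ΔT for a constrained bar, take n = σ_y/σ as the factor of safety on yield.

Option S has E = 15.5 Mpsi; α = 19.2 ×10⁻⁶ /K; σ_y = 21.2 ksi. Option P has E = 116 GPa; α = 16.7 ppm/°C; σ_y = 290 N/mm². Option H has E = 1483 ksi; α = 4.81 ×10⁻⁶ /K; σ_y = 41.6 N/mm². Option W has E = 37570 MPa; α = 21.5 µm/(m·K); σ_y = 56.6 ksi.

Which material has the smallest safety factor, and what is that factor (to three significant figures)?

Converting E to GPa, α to ×10⁻⁶/K, σ_y to MPa, then σ and n for each:
  option S: E = 106.9, α = 19.2, σ_y = 146.2 → σ = 529 MPa, n = 0.276
  option P: E = 116.0, α = 16.7, σ_y = 290.0 → σ = 500 MPa, n = 0.580
  option H: E = 10.22, α = 4.81, σ_y = 41.60 → σ = 12.7 MPa, n = 3.28
  option W: E = 37.57, α = 21.5, σ_y = 390.2 → σ = 208 MPa, n = 1.87
The minimum is option S at n = 0.276.

option S, n = 0.276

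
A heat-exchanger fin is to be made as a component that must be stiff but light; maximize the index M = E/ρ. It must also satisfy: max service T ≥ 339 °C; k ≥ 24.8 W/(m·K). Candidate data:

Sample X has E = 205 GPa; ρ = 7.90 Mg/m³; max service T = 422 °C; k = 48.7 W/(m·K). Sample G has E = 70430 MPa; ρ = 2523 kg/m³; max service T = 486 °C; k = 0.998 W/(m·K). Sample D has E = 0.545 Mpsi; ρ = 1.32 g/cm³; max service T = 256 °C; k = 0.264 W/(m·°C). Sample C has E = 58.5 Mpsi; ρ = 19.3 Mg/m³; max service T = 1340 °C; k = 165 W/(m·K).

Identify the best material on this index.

sample X

Screen on constraints: max service T ≥ 339 °C; k ≥ 24.8 W/(m·K). Survivors: sample X, sample C.
Normalizing units and computing the index:
  sample X: E = 205.0 GPa, ρ = 7900 kg/m³
  sample C: E = 403.3 GPa, ρ = 19300 kg/m³
  sample X: M = 25.9 MN·m/kg
  sample C: M = 20.9 MN·m/kg
Sample X ranks first.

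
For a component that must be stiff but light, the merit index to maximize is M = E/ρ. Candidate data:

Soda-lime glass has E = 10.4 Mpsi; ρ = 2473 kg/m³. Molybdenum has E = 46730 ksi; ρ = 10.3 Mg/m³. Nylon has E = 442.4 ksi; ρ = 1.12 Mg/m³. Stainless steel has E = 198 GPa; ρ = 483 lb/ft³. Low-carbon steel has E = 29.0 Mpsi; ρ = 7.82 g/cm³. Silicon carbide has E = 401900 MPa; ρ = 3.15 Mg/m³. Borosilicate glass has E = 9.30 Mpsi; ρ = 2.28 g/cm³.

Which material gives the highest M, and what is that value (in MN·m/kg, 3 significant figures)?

silicon carbide, M = 128 MN·m/kg

Putting every candidate on a common basis:
  soda-lime glass: E = 71.71 GPa, ρ = 2473 kg/m³
  molybdenum: E = 322.2 GPa, ρ = 10300 kg/m³
  nylon: E = 3.050 GPa, ρ = 1120 kg/m³
  stainless steel: E = 198.0 GPa, ρ = 7737 kg/m³
  low-carbon steel: E = 199.9 GPa, ρ = 7820 kg/m³
  silicon carbide: E = 401.9 GPa, ρ = 3150 kg/m³
  borosilicate glass: E = 64.12 GPa, ρ = 2280 kg/m³
  silicon carbide: M = 128 MN·m/kg
  molybdenum: M = 31.3 MN·m/kg
  soda-lime glass: M = 29.0 MN·m/kg
  borosilicate glass: M = 28.1 MN·m/kg
  stainless steel: M = 25.6 MN·m/kg
  low-carbon steel: M = 25.6 MN·m/kg
  nylon: M = 2.72 MN·m/kg
Highest index: silicon carbide.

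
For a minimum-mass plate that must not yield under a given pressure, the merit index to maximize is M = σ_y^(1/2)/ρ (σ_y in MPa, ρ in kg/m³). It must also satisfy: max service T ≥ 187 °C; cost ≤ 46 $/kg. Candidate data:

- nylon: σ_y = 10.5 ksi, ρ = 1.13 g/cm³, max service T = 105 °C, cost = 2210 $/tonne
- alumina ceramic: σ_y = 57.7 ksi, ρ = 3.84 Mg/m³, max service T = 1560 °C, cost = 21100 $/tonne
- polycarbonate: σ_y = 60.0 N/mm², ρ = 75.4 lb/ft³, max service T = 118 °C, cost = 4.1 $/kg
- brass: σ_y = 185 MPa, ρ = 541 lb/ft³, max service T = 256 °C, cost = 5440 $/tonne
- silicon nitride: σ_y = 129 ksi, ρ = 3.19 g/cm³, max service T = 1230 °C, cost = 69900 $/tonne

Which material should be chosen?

Screen on constraints: max service T ≥ 187 °C; cost ≤ 46 $/kg. Survivors: alumina ceramic, brass.
Convert each candidate to consistent units, then evaluate M:
  alumina ceramic: σ_y = 397.8 MPa, ρ = 3840 kg/m³
  brass: σ_y = 185.0 MPa, ρ = 8666 kg/m³
  alumina ceramic: M = 5.19×10⁻³
  brass: M = 1.57×10⁻³
Alumina ceramic ranks first.

alumina ceramic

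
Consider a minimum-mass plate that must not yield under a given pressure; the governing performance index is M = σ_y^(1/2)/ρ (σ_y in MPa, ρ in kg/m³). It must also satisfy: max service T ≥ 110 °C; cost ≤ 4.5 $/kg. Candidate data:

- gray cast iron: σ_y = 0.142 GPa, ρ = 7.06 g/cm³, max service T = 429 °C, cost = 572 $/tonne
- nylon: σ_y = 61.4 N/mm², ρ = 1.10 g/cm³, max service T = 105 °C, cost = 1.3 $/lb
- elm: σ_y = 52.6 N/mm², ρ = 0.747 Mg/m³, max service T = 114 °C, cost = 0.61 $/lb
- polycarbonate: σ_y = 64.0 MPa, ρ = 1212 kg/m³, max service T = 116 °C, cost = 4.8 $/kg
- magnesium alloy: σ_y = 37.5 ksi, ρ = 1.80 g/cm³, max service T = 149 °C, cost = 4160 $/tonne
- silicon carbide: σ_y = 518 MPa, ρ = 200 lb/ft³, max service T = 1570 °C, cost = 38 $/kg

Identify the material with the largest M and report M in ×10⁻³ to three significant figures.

Screen on constraints: max service T ≥ 110 °C; cost ≤ 4.5 $/kg. Survivors: gray cast iron, elm, magnesium alloy.
Convert each candidate to consistent units, then evaluate M:
  gray cast iron: σ_y = 142.0 MPa, ρ = 7060 kg/m³
  elm: σ_y = 52.60 MPa, ρ = 747.0 kg/m³
  magnesium alloy: σ_y = 258.6 MPa, ρ = 1800 kg/m³
  elm: M = 9.71×10⁻³
  magnesium alloy: M = 8.93×10⁻³
  gray cast iron: M = 1.69×10⁻³
Elm ranks first.

elm, M = 9.71×10⁻³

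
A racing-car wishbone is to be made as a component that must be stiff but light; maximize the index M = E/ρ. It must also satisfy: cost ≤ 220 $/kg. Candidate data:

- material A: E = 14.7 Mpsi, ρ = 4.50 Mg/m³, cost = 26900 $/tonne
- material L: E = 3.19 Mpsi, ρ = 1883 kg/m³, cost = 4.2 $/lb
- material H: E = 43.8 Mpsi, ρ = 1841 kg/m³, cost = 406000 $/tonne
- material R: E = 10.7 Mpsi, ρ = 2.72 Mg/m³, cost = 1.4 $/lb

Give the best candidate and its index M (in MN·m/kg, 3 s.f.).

Screen on constraints: cost ≤ 220 $/kg. Survivors: material A, material L, material R.
Convert each candidate to consistent units, then evaluate M:
  material A: E = 101.4 GPa, ρ = 4500 kg/m³
  material L: E = 21.99 GPa, ρ = 1883 kg/m³
  material R: E = 73.77 GPa, ρ = 2720 kg/m³
  material R: M = 27.1 MN·m/kg
  material A: M = 22.5 MN·m/kg
  material L: M = 11.7 MN·m/kg
Material R has the largest M.

material R, M = 27.1 MN·m/kg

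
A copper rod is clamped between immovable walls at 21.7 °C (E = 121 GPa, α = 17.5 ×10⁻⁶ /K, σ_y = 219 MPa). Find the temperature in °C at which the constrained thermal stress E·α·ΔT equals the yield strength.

E·α·ΔT = 219.0 MPa ⇒ ΔT = 219.0 / (121.0×10³ × 17.5×10⁻⁶) = 103.4 K.
T = 21.7 + 103.4 = 125.1 °C.

125 °C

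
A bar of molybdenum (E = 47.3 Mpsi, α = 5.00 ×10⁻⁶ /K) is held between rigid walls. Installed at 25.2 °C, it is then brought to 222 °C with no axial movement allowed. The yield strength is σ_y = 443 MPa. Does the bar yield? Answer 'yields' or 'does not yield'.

E = 47.3 Mpsi = 326.1 GPa.
ΔT = 196.8 K. Constrained thermal stress σ = E·α·ΔT = 326.1×10³ MPa × 5.00×10⁻⁶ × 196.8 = 321 MPa (compressive).
Compare to σ_y = 443 MPa: σ < σ_y, so it does not yield.

does not yield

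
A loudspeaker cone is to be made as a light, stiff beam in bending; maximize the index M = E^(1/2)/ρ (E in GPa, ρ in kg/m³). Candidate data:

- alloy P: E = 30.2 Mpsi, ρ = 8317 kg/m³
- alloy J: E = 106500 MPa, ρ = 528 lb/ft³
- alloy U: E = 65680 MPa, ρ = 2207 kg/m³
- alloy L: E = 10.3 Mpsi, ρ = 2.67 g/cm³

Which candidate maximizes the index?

After converting to SI:
  alloy P: E = 208.2 GPa, ρ = 8317 kg/m³
  alloy J: E = 106.5 GPa, ρ = 8458 kg/m³
  alloy U: E = 65.68 GPa, ρ = 2207 kg/m³
  alloy L: E = 71.02 GPa, ρ = 2670 kg/m³
  alloy U: M = 3.67×10⁻³
  alloy L: M = 3.16×10⁻³
  alloy P: M = 1.73×10⁻³
  alloy J: M = 1.22×10⁻³
The maximum is for alloy U.

alloy U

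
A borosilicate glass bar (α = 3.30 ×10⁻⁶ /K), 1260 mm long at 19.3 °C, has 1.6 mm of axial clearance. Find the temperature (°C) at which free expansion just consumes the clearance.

α·L₀·ΔT = 1.6 mm ⇒ ΔT = 1.6 / (3.30×10⁻⁶ × 1260.0) = 384.8 K.
T = 19.3 + 384.8 = 404.1 °C.

404 °C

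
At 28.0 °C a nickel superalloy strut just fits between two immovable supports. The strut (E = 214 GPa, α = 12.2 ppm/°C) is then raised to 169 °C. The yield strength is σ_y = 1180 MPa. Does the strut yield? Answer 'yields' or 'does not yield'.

does not yield

ΔT = 141.0 K. Constrained thermal stress σ = E·α·ΔT = 214.0×10³ MPa × 12.2×10⁻⁶ × 141.0 = 368 MPa (compressive).
Compare to σ_y = 1180 MPa: σ < σ_y, so it does not yield.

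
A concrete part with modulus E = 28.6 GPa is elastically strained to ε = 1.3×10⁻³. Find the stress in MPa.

σ = E·ε = 28600 MPa × 1.3×10⁻³ = 37.2 MPa.

37.2 MPa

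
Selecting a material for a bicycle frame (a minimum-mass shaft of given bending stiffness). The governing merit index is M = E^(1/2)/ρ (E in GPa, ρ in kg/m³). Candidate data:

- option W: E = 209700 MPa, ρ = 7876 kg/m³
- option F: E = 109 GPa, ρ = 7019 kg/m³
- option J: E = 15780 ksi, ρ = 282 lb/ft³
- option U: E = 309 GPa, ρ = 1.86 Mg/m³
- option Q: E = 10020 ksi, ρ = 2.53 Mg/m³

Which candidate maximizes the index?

In SI units:
  option W: E = 209.7 GPa, ρ = 7876 kg/m³
  option F: E = 109.0 GPa, ρ = 7019 kg/m³
  option J: E = 108.8 GPa, ρ = 4517 kg/m³
  option U: E = 309.0 GPa, ρ = 1860 kg/m³
  option Q: E = 69.09 GPa, ρ = 2530 kg/m³
  option U: M = 9.45×10⁻³
  option Q: M = 3.29×10⁻³
  option J: M = 2.31×10⁻³
  option W: M = 1.84×10⁻³
  option F: M = 1.49×10⁻³
Highest index: option U.

option U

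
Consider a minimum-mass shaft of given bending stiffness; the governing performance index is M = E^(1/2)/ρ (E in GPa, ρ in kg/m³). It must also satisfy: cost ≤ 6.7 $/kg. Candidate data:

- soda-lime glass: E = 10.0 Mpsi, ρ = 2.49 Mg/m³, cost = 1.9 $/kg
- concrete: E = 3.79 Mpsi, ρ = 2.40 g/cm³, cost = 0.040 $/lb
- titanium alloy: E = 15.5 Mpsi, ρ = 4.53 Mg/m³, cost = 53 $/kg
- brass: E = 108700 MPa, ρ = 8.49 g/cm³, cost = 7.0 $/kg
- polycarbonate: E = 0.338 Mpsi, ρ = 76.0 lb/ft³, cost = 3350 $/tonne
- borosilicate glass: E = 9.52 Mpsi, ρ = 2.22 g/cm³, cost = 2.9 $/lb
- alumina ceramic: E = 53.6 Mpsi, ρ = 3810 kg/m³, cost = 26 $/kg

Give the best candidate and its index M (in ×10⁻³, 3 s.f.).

Screen on constraints: cost ≤ 6.7 $/kg. Survivors: soda-lime glass, concrete, polycarbonate, borosilicate glass.
Putting every candidate on a common basis:
  soda-lime glass: E = 68.95 GPa, ρ = 2490 kg/m³
  concrete: E = 26.13 GPa, ρ = 2400 kg/m³
  polycarbonate: E = 2.330 GPa, ρ = 1217 kg/m³
  borosilicate glass: E = 65.64 GPa, ρ = 2220 kg/m³
  borosilicate glass: M = 3.65×10⁻³
  soda-lime glass: M = 3.33×10⁻³
  concrete: M = 2.13×10⁻³
  polycarbonate: M = 1.25×10⁻³
Borosilicate glass has the largest M.

borosilicate glass, M = 3.65×10⁻³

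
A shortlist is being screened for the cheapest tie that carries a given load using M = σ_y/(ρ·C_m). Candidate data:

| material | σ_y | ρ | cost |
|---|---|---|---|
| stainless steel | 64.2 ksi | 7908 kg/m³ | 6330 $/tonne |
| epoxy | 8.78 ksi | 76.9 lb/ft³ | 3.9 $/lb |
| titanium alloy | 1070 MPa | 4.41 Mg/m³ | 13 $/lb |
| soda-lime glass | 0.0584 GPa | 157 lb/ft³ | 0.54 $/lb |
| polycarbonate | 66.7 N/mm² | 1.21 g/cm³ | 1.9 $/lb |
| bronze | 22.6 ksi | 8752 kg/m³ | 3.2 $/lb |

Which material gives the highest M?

soda-lime glass

Convert each candidate to consistent units, then evaluate M:
  stainless steel: σ_y = 442.6 MPa, ρ = 7908 kg/m³, cost = 6.330 $/kg
  epoxy: σ_y = 60.54 MPa, ρ = 1232 kg/m³, cost = 8.598 $/kg
  titanium alloy: σ_y = 1070 MPa, ρ = 4410 kg/m³, cost = 28.66 $/kg
  soda-lime glass: σ_y = 58.40 MPa, ρ = 2515 kg/m³, cost = 1.190 $/kg
  polycarbonate: σ_y = 66.70 MPa, ρ = 1210 kg/m³, cost = 4.189 $/kg
  bronze: σ_y = 155.8 MPa, ρ = 8752 kg/m³, cost = 7.055 $/kg
  soda-lime glass: M = 19.5 kN·m per $
  polycarbonate: M = 13.2 kN·m per $
  stainless steel: M = 8.84 kN·m per $
  titanium alloy: M = 8.47 kN·m per $
  epoxy: M = 5.72 kN·m per $
  bronze: M = 2.52 kN·m per $
Soda-lime glass ranks first.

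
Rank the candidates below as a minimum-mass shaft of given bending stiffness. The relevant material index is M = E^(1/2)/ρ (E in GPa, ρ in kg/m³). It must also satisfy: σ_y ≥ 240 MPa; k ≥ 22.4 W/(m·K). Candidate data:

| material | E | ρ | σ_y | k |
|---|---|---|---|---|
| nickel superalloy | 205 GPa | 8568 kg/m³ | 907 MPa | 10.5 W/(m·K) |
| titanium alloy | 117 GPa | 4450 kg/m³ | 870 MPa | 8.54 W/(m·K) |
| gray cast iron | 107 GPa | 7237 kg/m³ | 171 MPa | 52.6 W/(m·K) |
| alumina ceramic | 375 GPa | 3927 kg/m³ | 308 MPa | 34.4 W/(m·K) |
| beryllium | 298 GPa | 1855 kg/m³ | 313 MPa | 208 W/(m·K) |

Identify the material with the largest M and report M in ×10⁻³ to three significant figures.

Screen on constraints: σ_y ≥ 240 MPa; k ≥ 22.4 W/(m·K). Survivors: alumina ceramic, beryllium.
Evaluate M for each candidate:
  beryllium: M = 9.31×10⁻³
  alumina ceramic: M = 4.93×10⁻³
The maximum is for beryllium.

beryllium, M = 9.31×10⁻³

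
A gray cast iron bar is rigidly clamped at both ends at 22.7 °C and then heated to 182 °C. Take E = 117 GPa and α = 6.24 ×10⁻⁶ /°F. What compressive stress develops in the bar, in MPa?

209 MPa

α = 6.24×10⁻⁶/°F × 9/5 = 11.2×10⁻⁶/K.
ΔT = 159.3 K. Constrained thermal stress σ = E·α·ΔT = 117.0×10³ MPa × 11.2×10⁻⁶ × 159.3 = 209 MPa (compressive).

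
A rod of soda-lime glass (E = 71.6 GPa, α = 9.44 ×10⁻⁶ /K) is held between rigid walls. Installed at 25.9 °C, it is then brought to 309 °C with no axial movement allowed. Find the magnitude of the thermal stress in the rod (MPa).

191 MPa

ΔT = 283.1 K. Constrained thermal stress σ = E·α·ΔT = 71.60×10³ MPa × 9.44×10⁻⁶ × 283.1 = 191 MPa (compressive).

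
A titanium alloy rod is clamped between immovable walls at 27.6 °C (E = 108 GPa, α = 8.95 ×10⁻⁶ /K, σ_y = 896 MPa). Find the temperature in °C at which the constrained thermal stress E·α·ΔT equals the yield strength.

E·α·ΔT = 896.0 MPa ⇒ ΔT = 896.0 / (108.0×10³ × 8.95×10⁻⁶) = 927.0 K.
T = 27.6 + 927.0 = 954.6 °C.

955 °C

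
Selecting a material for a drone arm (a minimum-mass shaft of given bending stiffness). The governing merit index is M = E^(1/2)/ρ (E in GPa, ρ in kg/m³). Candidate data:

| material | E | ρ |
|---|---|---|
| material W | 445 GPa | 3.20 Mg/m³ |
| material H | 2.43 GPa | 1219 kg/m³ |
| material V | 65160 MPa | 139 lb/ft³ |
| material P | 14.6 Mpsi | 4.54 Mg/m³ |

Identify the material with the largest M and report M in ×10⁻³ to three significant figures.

After converting to SI:
  material W: E = 445.0 GPa, ρ = 3200 kg/m³
  material H: E = 2.430 GPa, ρ = 1219 kg/m³
  material V: E = 65.16 GPa, ρ = 2227 kg/m³
  material P: E = 100.7 GPa, ρ = 4540 kg/m³
  material W: M = 6.59×10⁻³
  material V: M = 3.63×10⁻³
  material P: M = 2.21×10⁻³
  material H: M = 1.28×10⁻³
Highest index: material W.

material W, M = 6.59×10⁻³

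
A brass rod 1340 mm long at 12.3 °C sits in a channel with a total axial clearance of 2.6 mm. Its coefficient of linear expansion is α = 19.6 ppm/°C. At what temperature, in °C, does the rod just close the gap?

α·L₀·ΔT = 2.6 mm ⇒ ΔT = 2.6 / (19.6×10⁻⁶ × 1340.0) = 98.99 K.
T = 12.3 + 98.99 = 111.3 °C.

111 °C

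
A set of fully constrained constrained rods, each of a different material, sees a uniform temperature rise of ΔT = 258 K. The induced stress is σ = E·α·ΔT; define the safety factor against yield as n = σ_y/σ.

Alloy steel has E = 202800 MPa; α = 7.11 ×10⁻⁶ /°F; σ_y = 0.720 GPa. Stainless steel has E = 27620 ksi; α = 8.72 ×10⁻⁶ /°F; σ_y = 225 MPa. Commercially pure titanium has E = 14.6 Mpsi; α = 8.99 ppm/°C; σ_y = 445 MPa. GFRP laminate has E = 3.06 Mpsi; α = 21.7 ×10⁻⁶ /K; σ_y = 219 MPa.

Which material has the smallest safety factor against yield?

stainless steel

Converting E to GPa, α to ×10⁻⁶/K, σ_y to MPa, then σ and n for each:
  alloy steel: E = 202.8, α = 12.8, σ_y = 720.0 → σ = 670 MPa, n = 1.08
  stainless steel: E = 190.4, α = 15.7, σ_y = 225.0 → σ = 771 MPa, n = 0.292
  commercially pure titanium: E = 100.7, α = 8.99, σ_y = 445.0 → σ = 233 MPa, n = 1.91
  GFRP laminate: E = 21.10, α = 21.7, σ_y = 219.0 → σ = 118 MPa, n = 1.85
Stainless steel has the lowest safety factor, n = 0.292.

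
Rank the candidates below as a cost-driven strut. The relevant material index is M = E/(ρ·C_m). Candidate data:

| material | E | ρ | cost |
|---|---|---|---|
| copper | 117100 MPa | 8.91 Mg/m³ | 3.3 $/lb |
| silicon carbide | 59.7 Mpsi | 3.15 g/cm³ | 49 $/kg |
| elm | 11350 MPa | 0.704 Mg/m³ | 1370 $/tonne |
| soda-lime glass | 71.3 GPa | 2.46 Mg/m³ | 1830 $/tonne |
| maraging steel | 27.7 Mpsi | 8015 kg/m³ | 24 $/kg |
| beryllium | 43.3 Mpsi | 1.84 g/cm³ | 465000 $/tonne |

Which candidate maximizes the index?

Normalizing units and computing the index:
  copper: E = 117.1 GPa, ρ = 8910 kg/m³, cost = 7.275 $/kg
  silicon carbide: E = 411.6 GPa, ρ = 3150 kg/m³, cost = 49.00 $/kg
  elm: E = 11.35 GPa, ρ = 704.0 kg/m³, cost = 1.370 $/kg
  soda-lime glass: E = 71.30 GPa, ρ = 2460 kg/m³, cost = 1.830 $/kg
  maraging steel: E = 191.0 GPa, ρ = 8015 kg/m³, cost = 24.00 $/kg
  beryllium: E = 298.5 GPa, ρ = 1840 kg/m³, cost = 465.0 $/kg
  soda-lime glass: M = 15.8 MN·m per $
  elm: M = 11.8 MN·m per $
  silicon carbide: M = 2.67 MN·m per $
  copper: M = 1.81 MN·m per $
  maraging steel: M = 0.993 MN·m per $
  beryllium: M = 0.349 MN·m per $
Highest index: soda-lime glass.

soda-lime glass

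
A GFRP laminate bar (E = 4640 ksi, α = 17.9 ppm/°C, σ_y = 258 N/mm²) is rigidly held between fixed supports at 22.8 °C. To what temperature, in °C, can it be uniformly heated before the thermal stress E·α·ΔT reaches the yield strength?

473 °C

E = 4640 ksi = 31.99 GPa.
σ_y = 258 N/mm² = 258.0 MPa.
E·α·ΔT = 258.0 MPa ⇒ ΔT = 258.0 / (31.99×10³ × 17.9×10⁻⁶) = 450.5 K.
T = 22.8 + 450.5 = 473.3 °C.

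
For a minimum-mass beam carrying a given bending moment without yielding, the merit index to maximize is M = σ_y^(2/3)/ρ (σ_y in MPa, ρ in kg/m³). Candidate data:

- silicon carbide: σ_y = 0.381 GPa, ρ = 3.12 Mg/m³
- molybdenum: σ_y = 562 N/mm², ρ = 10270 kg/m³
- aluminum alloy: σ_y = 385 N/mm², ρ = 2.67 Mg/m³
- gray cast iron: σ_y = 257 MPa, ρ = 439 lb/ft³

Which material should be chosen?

Putting every candidate on a common basis:
  silicon carbide: σ_y = 381.0 MPa, ρ = 3120 kg/m³
  molybdenum: σ_y = 562.0 MPa, ρ = 10270 kg/m³
  aluminum alloy: σ_y = 385.0 MPa, ρ = 2670 kg/m³
  gray cast iron: σ_y = 257.0 MPa, ρ = 7032 kg/m³
  aluminum alloy: M = 19.8×10⁻³
  silicon carbide: M = 16.8×10⁻³
  molybdenum: M = 6.63×10⁻³
  gray cast iron: M = 5.75×10⁻³
Aluminum alloy has the largest M.

aluminum alloy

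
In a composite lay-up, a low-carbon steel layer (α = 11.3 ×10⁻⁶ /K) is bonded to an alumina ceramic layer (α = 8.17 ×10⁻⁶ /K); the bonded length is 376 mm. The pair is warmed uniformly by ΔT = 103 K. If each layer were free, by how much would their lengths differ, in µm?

121 µm

Δα = |11.3 − 8.17|×10⁻⁶/K = 3.13×10⁻⁶/K.
ΔL_mismatch = Δα·L·ΔT = 3.13×10⁻⁶ × 376.0 mm × 103.0 K = 121 µm.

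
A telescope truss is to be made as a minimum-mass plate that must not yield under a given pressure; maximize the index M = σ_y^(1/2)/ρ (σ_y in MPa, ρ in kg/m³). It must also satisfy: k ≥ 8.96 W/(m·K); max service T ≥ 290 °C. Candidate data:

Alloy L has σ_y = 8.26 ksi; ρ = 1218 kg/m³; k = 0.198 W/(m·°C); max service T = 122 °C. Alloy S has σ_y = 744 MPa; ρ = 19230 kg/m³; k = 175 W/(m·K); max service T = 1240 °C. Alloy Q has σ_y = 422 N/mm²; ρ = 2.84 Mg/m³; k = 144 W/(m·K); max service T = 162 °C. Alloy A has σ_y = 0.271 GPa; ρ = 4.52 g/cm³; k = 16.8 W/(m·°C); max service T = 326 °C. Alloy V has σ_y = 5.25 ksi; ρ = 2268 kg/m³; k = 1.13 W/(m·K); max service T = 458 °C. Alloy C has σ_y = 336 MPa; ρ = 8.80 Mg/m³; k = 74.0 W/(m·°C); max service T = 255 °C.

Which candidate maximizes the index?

alloy A

Screen on constraints: k ≥ 8.96 W/(m·K); max service T ≥ 290 °C. Survivors: alloy S, alloy A.
Putting every candidate on a common basis:
  alloy S: σ_y = 744.0 MPa, ρ = 19230 kg/m³
  alloy A: σ_y = 271.0 MPa, ρ = 4520 kg/m³
  alloy A: M = 3.64×10⁻³
  alloy S: M = 1.42×10⁻³
Alloy A has the largest M.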